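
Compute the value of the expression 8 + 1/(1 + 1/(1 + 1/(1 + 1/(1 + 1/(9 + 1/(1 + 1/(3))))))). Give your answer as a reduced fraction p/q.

1781/207

Start with 3.
1 + 1/(3/1) = 1 + 1/3 = 4/3
9 + 1/(4/3) = 9 + 3/4 = 39/4
1 + 1/(39/4) = 1 + 4/39 = 43/39
1 + 1/(43/39) = 1 + 39/43 = 82/43
1 + 1/(82/43) = 1 + 43/82 = 125/82
1 + 1/(125/82) = 1 + 82/125 = 207/125
8 + 1/(207/125) = 8 + 125/207 = 1781/207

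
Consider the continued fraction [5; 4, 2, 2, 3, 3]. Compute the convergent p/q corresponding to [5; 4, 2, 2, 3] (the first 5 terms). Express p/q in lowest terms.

392/75

Starting at the tail and folding back:
Start with 3.
2 + 1/(3/1) = 2 + 1/3 = 7/3
2 + 1/(7/3) = 2 + 3/7 = 17/7
4 + 1/(17/7) = 4 + 7/17 = 75/17
5 + 1/(75/17) = 5 + 17/75 = 392/75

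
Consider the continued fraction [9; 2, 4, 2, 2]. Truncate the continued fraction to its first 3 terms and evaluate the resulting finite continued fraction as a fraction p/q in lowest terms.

85/9

a_0 = 9: 9/1
a_1 = 2: 19/2
a_2 = 4: 85/9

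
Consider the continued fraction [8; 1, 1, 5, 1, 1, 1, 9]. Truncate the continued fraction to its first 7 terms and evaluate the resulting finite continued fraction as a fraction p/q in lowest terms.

316/37

Build up convergents one term at a time:
a_0 = 8: 8/1
a_1 = 1: 9/1
a_2 = 1: 17/2
a_3 = 5: 94/11
a_4 = 1: 111/13
a_5 = 1: 205/24
a_6 = 1: 316/37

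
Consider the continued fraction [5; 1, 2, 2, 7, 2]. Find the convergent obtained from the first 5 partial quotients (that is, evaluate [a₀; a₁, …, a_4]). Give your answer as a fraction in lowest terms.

Collapse the nested fraction from the inside out:
Start with 7.
2 + 1/(7/1) = 2 + 1/7 = 15/7
2 + 1/(15/7) = 2 + 7/15 = 37/15
1 + 1/(37/15) = 1 + 15/37 = 52/37
5 + 1/(52/37) = 5 + 37/52 = 297/52

297/52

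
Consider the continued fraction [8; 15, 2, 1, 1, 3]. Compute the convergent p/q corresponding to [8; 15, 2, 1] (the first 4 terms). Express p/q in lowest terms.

371/46

Start with 1.
2 + 1/(1/1) = 2 + 1/1 = 3/1
15 + 1/(3/1) = 15 + 1/3 = 46/3
8 + 1/(46/3) = 8 + 3/46 = 371/46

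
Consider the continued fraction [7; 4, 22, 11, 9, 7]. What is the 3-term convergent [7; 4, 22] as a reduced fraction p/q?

Starting at the tail and folding back:
Start with 22.
4 + 1/(22/1) = 4 + 1/22 = 89/22
7 + 1/(89/22) = 7 + 22/89 = 645/89

645/89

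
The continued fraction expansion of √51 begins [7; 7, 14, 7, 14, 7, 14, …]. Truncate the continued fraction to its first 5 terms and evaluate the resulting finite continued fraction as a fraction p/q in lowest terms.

Build up convergents one term at a time:
a_0 = 7: 7/1
a_1 = 7: 50/7
a_2 = 14: 707/99
a_3 = 7: 4999/700
a_4 = 14: 70693/9899

70693/9899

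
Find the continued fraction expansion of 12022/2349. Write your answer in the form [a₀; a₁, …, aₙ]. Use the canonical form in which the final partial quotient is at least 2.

[5; 8, 2, 12, 11]

Run the Euclidean algorithm, recording each quotient:
12022 ÷ 2349 → quotient 5, remainder 277
2349 ÷ 277 → quotient 8, remainder 133
277 ÷ 133 → quotient 2, remainder 11
133 ÷ 11 → quotient 12, remainder 1
11 ÷ 1 → quotient 11, remainder 0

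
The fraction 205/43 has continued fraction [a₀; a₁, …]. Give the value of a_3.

205 = 4·43 + 33, so a_0 = 4
43 = 1·33 + 10, so a_1 = 1
33 = 3·10 + 3, so a_2 = 3
10 = 3·3 + 1, so a_3 = 3

3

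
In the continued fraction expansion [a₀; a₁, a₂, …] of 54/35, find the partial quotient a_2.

54 ÷ 35 → quotient 1, remainder 19
35 ÷ 19 → quotient 1, remainder 16
19 ÷ 16 → quotient 1, remainder 3

1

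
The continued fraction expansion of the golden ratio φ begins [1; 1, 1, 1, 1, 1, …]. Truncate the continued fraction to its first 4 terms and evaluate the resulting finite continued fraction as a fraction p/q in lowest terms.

Start with 1.
1 + 1/(1/1) = 1 + 1/1 = 2/1
1 + 1/(2/1) = 1 + 1/2 = 3/2
1 + 1/(3/2) = 1 + 2/3 = 5/3

5/3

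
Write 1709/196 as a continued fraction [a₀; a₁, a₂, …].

[8; 1, 2, 1, 1, 3, 2, 3]

Repeatedly divide and take the remainder:
1709 ÷ 196 → quotient 8, remainder 141
196 ÷ 141 → quotient 1, remainder 55
141 ÷ 55 → quotient 2, remainder 31
55 ÷ 31 → quotient 1, remainder 24
31 ÷ 24 → quotient 1, remainder 7
24 ÷ 7 → quotient 3, remainder 3
7 ÷ 3 → quotient 2, remainder 1
3 ÷ 1 → quotient 3, remainder 0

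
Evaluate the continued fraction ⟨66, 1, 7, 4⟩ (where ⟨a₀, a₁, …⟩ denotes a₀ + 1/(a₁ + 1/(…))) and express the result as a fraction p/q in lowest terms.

a_0 = 66: 66/1
a_1 = 1: 67/1
a_2 = 7: 535/8
a_3 = 4: 2207/33

2207/33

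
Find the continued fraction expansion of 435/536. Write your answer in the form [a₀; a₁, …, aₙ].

435 = 0·536 + 435, so a_0 = 0
536 = 1·435 + 101, so a_1 = 1
435 = 4·101 + 31, so a_2 = 4
101 = 3·31 + 8, so a_3 = 3
31 = 3·8 + 7, so a_4 = 3
8 = 1·7 + 1, so a_5 = 1
7 = 7·1 + 0, so a_6 = 7

[0; 1, 4, 3, 3, 1, 7]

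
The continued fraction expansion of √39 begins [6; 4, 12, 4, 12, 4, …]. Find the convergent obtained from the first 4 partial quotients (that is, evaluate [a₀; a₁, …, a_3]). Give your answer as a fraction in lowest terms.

1249/200

Starting at the tail and folding back:
Start with 4.
12 + 1/(4/1) = 12 + 1/4 = 49/4
4 + 1/(49/4) = 4 + 4/49 = 200/49
6 + 1/(200/49) = 6 + 49/200 = 1249/200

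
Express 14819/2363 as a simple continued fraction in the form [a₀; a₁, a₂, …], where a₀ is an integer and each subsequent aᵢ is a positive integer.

Run the Euclidean algorithm, recording each quotient:
14819 = 6·2363 + 641, so a_0 = 6
2363 = 3·641 + 440, so a_1 = 3
641 = 1·440 + 201, so a_2 = 1
440 = 2·201 + 38, so a_3 = 2
201 = 5·38 + 11, so a_4 = 5
38 = 3·11 + 5, so a_5 = 3
11 = 2·5 + 1, so a_6 = 2
5 = 5·1 + 0, so a_7 = 5

[6; 3, 1, 2, 5, 3, 2, 5]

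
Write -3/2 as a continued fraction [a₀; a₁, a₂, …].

[-2; 2]

-3 ÷ 2 → quotient -2, remainder 1
2 ÷ 1 → quotient 2, remainder 0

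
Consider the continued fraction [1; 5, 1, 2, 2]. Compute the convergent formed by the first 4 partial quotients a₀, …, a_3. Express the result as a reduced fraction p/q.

Build up convergents one term at a time:
a_0 = 1: 1/1
a_1 = 5: 6/5
a_2 = 1: 7/6
a_3 = 2: 20/17

20/17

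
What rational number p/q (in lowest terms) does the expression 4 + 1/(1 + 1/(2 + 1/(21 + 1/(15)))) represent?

a_0 = 4: 4/1
a_1 = 1: 5/1
a_2 = 2: 14/3
a_3 = 21: 299/64
a_4 = 15: 4499/963

4499/963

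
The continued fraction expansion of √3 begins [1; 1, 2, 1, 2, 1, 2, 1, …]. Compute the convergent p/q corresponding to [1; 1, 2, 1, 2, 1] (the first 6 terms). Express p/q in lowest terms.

26/15

Start with 1.
2 + 1/(1/1) = 2 + 1/1 = 3/1
1 + 1/(3/1) = 1 + 1/3 = 4/3
2 + 1/(4/3) = 2 + 3/4 = 11/4
1 + 1/(11/4) = 1 + 4/11 = 15/11
1 + 1/(15/11) = 1 + 11/15 = 26/15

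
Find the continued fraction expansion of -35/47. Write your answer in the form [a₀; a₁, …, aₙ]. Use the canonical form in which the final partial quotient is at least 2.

⌊-35/47⌋ = -1, remainder 12
⌊47/12⌋ = 3, remainder 11
⌊12/11⌋ = 1, remainder 1
⌊11/1⌋ = 11, remainder 0

[-1; 3, 1, 11]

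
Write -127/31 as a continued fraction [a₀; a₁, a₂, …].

-127 ÷ 31 → quotient -5, remainder 28
31 ÷ 28 → quotient 1, remainder 3
28 ÷ 3 → quotient 9, remainder 1
3 ÷ 1 → quotient 3, remainder 0

[-5; 1, 9, 3]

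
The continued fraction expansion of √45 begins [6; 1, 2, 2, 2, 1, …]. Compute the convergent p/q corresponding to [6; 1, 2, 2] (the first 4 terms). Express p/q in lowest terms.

Start with 2.
2 + 1/(2/1) = 2 + 1/2 = 5/2
1 + 1/(5/2) = 1 + 2/5 = 7/5
6 + 1/(7/5) = 6 + 5/7 = 47/7

47/7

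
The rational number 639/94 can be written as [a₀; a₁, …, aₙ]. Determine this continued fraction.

[6; 1, 3, 1, 18]

639 ÷ 94 → quotient 6, remainder 75
94 ÷ 75 → quotient 1, remainder 19
75 ÷ 19 → quotient 3, remainder 18
19 ÷ 18 → quotient 1, remainder 1
18 ÷ 1 → quotient 18, remainder 0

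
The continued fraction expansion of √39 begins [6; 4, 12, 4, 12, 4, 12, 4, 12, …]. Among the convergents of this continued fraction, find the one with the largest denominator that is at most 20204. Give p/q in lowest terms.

a_0 = 6: 6/1  (≤ bound)
a_1 = 4: 25/4  (≤ bound)
a_2 = 12: 306/49  (≤ bound)
a_3 = 4: 1249/200  (≤ bound)
a_4 = 12: 15294/2449  (≤ bound)
a_5 = 4: 62425/9996  (≤ bound)
a_6 = 12: 764394/122401  (> 20204, stop)

62425/9996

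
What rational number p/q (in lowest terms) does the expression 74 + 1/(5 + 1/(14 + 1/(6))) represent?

Start with 6.
14 + 1/(6/1) = 14 + 1/6 = 85/6
5 + 1/(85/6) = 5 + 6/85 = 431/85
74 + 1/(431/85) = 74 + 85/431 = 31979/431

31979/431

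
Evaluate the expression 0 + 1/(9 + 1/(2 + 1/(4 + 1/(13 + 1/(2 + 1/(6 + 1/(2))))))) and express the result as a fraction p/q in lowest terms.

Start with 2.
6 + 1/(2/1) = 6 + 1/2 = 13/2
2 + 1/(13/2) = 2 + 2/13 = 28/13
13 + 1/(28/13) = 13 + 13/28 = 377/28
4 + 1/(377/28) = 4 + 28/377 = 1536/377
2 + 1/(1536/377) = 2 + 377/1536 = 3449/1536
9 + 1/(3449/1536) = 9 + 1536/3449 = 32577/3449
0 + 1/(32577/3449) = 0 + 3449/32577 = 3449/32577

3449/32577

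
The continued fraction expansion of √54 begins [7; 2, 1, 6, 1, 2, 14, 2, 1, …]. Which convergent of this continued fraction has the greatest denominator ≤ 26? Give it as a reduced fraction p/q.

169/23

List convergents until the denominator exceeds the bound:
a_0 = 7: 7/1  (≤ bound)
a_1 = 2: 15/2  (≤ bound)
a_2 = 1: 22/3  (≤ bound)
a_3 = 6: 147/20  (≤ bound)
a_4 = 1: 169/23  (≤ bound)
a_5 = 2: 485/66  (> 26, stop)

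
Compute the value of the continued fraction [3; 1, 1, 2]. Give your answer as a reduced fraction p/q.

Compute successive convergents:
a_0 = 3: 3/1
a_1 = 1: 4/1
a_2 = 1: 7/2
a_3 = 2: 18/5

18/5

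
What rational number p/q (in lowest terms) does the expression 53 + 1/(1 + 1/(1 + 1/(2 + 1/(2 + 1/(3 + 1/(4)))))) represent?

9431/176

Starting at the tail and folding back:
Start with 4.
3 + 1/(4/1) = 3 + 1/4 = 13/4
2 + 1/(13/4) = 2 + 4/13 = 30/13
2 + 1/(30/13) = 2 + 13/30 = 73/30
1 + 1/(73/30) = 1 + 30/73 = 103/73
1 + 1/(103/73) = 1 + 73/103 = 176/103
53 + 1/(176/103) = 53 + 103/176 = 9431/176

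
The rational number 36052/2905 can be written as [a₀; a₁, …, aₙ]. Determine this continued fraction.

36052 = 12·2905 + 1192, so a_0 = 12
2905 = 2·1192 + 521, so a_1 = 2
1192 = 2·521 + 150, so a_2 = 2
521 = 3·150 + 71, so a_3 = 3
150 = 2·71 + 8, so a_4 = 2
71 = 8·8 + 7, so a_5 = 8
8 = 1·7 + 1, so a_6 = 1
7 = 7·1 + 0, so a_7 = 7

[12; 2, 2, 3, 2, 8, 1, 7]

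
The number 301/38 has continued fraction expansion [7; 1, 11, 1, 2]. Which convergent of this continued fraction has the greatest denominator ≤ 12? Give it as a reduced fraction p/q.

95/12

a_0 = 7: 7/1  (≤ bound)
a_1 = 1: 8/1  (≤ bound)
a_2 = 11: 95/12  (≤ bound)
a_3 = 1: 103/13  (> 12, stop)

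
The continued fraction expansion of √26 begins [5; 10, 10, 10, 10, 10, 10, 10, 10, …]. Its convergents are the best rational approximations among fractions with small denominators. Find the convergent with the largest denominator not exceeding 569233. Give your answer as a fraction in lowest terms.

List convergents until the denominator exceeds the bound:
a_0 = 5: 5/1  (≤ bound)
a_1 = 10: 51/10  (≤ bound)
a_2 = 10: 515/101  (≤ bound)
a_3 = 10: 5201/1020  (≤ bound)
a_4 = 10: 52525/10301  (≤ bound)
a_5 = 10: 530451/104030  (≤ bound)
a_6 = 10: 5357035/1050601  (> 569233, stop)

530451/104030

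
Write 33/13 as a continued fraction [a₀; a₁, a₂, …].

⌊33/13⌋ = 2, remainder 7
⌊13/7⌋ = 1, remainder 6
⌊7/6⌋ = 1, remainder 1
⌊6/1⌋ = 6, remainder 0

[2; 1, 1, 6]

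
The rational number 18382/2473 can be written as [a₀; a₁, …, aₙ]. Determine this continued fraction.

18382 = 7·2473 + 1071, so a_0 = 7
2473 = 2·1071 + 331, so a_1 = 2
1071 = 3·331 + 78, so a_2 = 3
331 = 4·78 + 19, so a_3 = 4
78 = 4·19 + 2, so a_4 = 4
19 = 9·2 + 1, so a_5 = 9
2 = 2·1 + 0, so a_6 = 2

[7; 2, 3, 4, 4, 9, 2]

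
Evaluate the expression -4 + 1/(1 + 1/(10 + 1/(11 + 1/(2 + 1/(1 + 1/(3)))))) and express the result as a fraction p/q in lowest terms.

-4283/1386

Start with 3.
1 + 1/(3/1) = 1 + 1/3 = 4/3
2 + 1/(4/3) = 2 + 3/4 = 11/4
11 + 1/(11/4) = 11 + 4/11 = 125/11
10 + 1/(125/11) = 10 + 11/125 = 1261/125
1 + 1/(1261/125) = 1 + 125/1261 = 1386/1261
-4 + 1/(1386/1261) = -4 + 1261/1386 = -4283/1386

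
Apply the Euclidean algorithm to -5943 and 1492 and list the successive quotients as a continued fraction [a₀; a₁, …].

-5943 ÷ 1492 → quotient -4, remainder 25
1492 ÷ 25 → quotient 59, remainder 17
25 ÷ 17 → quotient 1, remainder 8
17 ÷ 8 → quotient 2, remainder 1
8 ÷ 1 → quotient 8, remainder 0

[-4; 59, 1, 2, 8]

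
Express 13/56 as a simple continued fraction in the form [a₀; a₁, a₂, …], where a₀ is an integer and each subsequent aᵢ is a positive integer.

[0; 4, 3, 4]

⌊13/56⌋ = 0, remainder 13
⌊56/13⌋ = 4, remainder 4
⌊13/4⌋ = 3, remainder 1
⌊4/1⌋ = 4, remainder 0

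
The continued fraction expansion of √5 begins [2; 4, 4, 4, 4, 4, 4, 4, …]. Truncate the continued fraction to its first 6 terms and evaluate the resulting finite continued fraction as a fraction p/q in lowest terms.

Build up convergents one term at a time:
a_0 = 2: 2/1
a_1 = 4: 9/4
a_2 = 4: 38/17
a_3 = 4: 161/72
a_4 = 4: 682/305
a_5 = 4: 2889/1292

2889/1292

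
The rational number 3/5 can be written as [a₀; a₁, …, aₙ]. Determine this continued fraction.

[0; 1, 1, 2]

Run the Euclidean algorithm, recording each quotient:
3 = 0·5 + 3, so a_0 = 0
5 = 1·3 + 2, so a_1 = 1
3 = 1·2 + 1, so a_2 = 1
2 = 2·1 + 0, so a_3 = 2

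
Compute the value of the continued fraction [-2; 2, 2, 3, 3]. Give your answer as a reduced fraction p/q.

Start with 3.
3 + 1/(3/1) = 3 + 1/3 = 10/3
2 + 1/(10/3) = 2 + 3/10 = 23/10
2 + 1/(23/10) = 2 + 10/23 = 56/23
-2 + 1/(56/23) = -2 + 23/56 = -89/56

-89/56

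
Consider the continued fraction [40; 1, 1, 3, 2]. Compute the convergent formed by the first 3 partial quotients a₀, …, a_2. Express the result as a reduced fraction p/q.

Work from the innermost term outward:
Start with 1.
1 + 1/(1/1) = 1 + 1/1 = 2/1
40 + 1/(2/1) = 40 + 1/2 = 81/2

81/2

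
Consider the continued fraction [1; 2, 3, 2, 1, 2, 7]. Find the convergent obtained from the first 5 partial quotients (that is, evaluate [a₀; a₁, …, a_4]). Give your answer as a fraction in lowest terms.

Compute successive convergents:
a_0 = 1: 1/1
a_1 = 2: 3/2
a_2 = 3: 10/7
a_3 = 2: 23/16
a_4 = 1: 33/23

33/23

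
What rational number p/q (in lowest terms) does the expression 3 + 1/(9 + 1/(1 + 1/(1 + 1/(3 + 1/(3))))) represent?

Starting at the tail and folding back:
Start with 3.
3 + 1/(3/1) = 3 + 1/3 = 10/3
1 + 1/(10/3) = 1 + 3/10 = 13/10
1 + 1/(13/10) = 1 + 10/13 = 23/13
9 + 1/(23/13) = 9 + 13/23 = 220/23
3 + 1/(220/23) = 3 + 23/220 = 683/220

683/220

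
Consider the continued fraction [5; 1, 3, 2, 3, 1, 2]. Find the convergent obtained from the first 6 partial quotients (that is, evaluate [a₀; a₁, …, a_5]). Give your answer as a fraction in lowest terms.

231/40

a_0 = 5: 5/1
a_1 = 1: 6/1
a_2 = 3: 23/4
a_3 = 2: 52/9
a_4 = 3: 179/31
a_5 = 1: 231/40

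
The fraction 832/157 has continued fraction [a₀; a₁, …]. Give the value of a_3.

1

Repeatedly divide and take the remainder:
832 = 5·157 + 47, so a_0 = 5
157 = 3·47 + 16, so a_1 = 3
47 = 2·16 + 15, so a_2 = 2
16 = 1·15 + 1, so a_3 = 1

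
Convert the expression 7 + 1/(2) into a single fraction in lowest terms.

15/2

Compute successive convergents:
a_0 = 7: 7/1
a_1 = 2: 15/2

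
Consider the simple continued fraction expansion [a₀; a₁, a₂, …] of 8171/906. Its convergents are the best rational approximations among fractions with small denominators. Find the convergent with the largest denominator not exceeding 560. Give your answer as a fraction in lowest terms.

3364/373

List convergents until the denominator exceeds the bound:
a_0 = 9: 9/1  (≤ bound)
a_1 = 53: 478/53  (≤ bound)
a_2 = 3: 1443/160  (≤ bound)
a_3 = 2: 3364/373  (≤ bound)
a_4 = 2: 8171/906  (> 560, stop)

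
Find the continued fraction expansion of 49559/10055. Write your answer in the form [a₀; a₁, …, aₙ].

[4; 1, 13, 23, 10, 3]

49559 = 4·10055 + 9339, so a_0 = 4
10055 = 1·9339 + 716, so a_1 = 1
9339 = 13·716 + 31, so a_2 = 13
716 = 23·31 + 3, so a_3 = 23
31 = 10·3 + 1, so a_4 = 10
3 = 3·1 + 0, so a_5 = 3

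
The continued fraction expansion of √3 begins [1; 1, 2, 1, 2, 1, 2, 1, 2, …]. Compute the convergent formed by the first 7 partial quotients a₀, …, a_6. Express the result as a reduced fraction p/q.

Start with 2.
1 + 1/(2/1) = 1 + 1/2 = 3/2
2 + 1/(3/2) = 2 + 2/3 = 8/3
1 + 1/(8/3) = 1 + 3/8 = 11/8
2 + 1/(11/8) = 2 + 8/11 = 30/11
1 + 1/(30/11) = 1 + 11/30 = 41/30
1 + 1/(41/30) = 1 + 30/41 = 71/41

71/41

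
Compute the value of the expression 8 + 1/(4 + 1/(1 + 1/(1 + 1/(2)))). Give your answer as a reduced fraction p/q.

a_0 = 8: 8/1
a_1 = 4: 33/4
a_2 = 1: 41/5
a_3 = 1: 74/9
a_4 = 2: 189/23

189/23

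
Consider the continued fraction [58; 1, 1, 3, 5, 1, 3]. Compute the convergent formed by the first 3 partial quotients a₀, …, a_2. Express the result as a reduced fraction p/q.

Start with 1.
1 + 1/(1/1) = 1 + 1/1 = 2/1
58 + 1/(2/1) = 58 + 1/2 = 117/2

117/2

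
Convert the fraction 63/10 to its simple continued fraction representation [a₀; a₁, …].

63 = 6·10 + 3, so a_0 = 6
10 = 3·3 + 1, so a_1 = 3
3 = 3·1 + 0, so a_2 = 3

[6; 3, 3]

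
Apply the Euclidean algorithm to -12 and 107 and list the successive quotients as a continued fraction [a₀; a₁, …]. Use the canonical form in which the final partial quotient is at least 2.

[-1; 1, 7, 1, 11]

⌊-12/107⌋ = -1, remainder 95
⌊107/95⌋ = 1, remainder 12
⌊95/12⌋ = 7, remainder 11
⌊12/11⌋ = 1, remainder 1
⌊11/1⌋ = 11, remainder 0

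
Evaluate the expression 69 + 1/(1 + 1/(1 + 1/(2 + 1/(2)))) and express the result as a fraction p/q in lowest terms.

a_0 = 69: 69/1
a_1 = 1: 70/1
a_2 = 1: 139/2
a_3 = 2: 348/5
a_4 = 2: 835/12

835/12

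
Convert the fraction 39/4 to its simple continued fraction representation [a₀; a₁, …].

[9; 1, 3]

Apply division with remainder until the remainder is 0:
39 = 9·4 + 3, so a_0 = 9
4 = 1·3 + 1, so a_1 = 1
3 = 3·1 + 0, so a_2 = 3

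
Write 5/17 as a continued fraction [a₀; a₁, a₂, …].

Run the Euclidean algorithm, recording each quotient:
5 ÷ 17 → quotient 0, remainder 5
17 ÷ 5 → quotient 3, remainder 2
5 ÷ 2 → quotient 2, remainder 1
2 ÷ 1 → quotient 2, remainder 0

[0; 3, 2, 2]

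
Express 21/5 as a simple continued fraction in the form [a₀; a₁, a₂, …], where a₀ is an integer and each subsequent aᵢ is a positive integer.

[4; 5]

Repeatedly divide and take the remainder:
21 = 4·5 + 1, so a_0 = 4
5 = 5·1 + 0, so a_1 = 5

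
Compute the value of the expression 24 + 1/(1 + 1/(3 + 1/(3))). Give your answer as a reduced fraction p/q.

Start with 3.
3 + 1/(3/1) = 3 + 1/3 = 10/3
1 + 1/(10/3) = 1 + 3/10 = 13/10
24 + 1/(13/10) = 24 + 10/13 = 322/13

322/13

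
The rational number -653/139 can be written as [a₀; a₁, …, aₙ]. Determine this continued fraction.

[-5; 3, 3, 4, 3]

-653 ÷ 139 → quotient -5, remainder 42
139 ÷ 42 → quotient 3, remainder 13
42 ÷ 13 → quotient 3, remainder 3
13 ÷ 3 → quotient 4, remainder 1
3 ÷ 1 → quotient 3, remainder 0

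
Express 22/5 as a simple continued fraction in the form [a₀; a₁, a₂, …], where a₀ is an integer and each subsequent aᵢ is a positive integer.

⌊22/5⌋ = 4, remainder 2
⌊5/2⌋ = 2, remainder 1
⌊2/1⌋ = 2, remainder 0

[4; 2, 2]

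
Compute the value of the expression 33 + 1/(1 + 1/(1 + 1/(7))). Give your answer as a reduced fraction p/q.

503/15

Work from the innermost term outward:
Start with 7.
1 + 1/(7/1) = 1 + 1/7 = 8/7
1 + 1/(8/7) = 1 + 7/8 = 15/8
33 + 1/(15/8) = 33 + 8/15 = 503/15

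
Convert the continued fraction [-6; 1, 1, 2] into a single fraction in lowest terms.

-27/5

a_0 = -6: -6/1
a_1 = 1: -5/1
a_2 = 1: -11/2
a_3 = 2: -27/5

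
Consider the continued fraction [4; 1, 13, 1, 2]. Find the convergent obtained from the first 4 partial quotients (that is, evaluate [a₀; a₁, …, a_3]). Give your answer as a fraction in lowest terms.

74/15

a_0 = 4: 4/1
a_1 = 1: 5/1
a_2 = 13: 69/14
a_3 = 1: 74/15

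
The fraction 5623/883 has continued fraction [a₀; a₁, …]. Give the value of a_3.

2

Run the Euclidean algorithm, recording each quotient:
⌊5623/883⌋ = 6, remainder 325
⌊883/325⌋ = 2, remainder 233
⌊325/233⌋ = 1, remainder 92
⌊233/92⌋ = 2, remainder 49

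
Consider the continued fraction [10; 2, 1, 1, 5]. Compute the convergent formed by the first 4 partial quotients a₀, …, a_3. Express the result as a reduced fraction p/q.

a_0 = 10: 10/1
a_1 = 2: 21/2
a_2 = 1: 31/3
a_3 = 1: 52/5

52/5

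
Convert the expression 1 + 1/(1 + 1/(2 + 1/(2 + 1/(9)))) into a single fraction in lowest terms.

113/66

a_0 = 1: 1/1
a_1 = 1: 2/1
a_2 = 2: 5/3
a_3 = 2: 12/7
a_4 = 9: 113/66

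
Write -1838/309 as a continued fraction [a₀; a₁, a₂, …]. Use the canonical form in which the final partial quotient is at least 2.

Repeatedly divide and take the remainder:
-1838 ÷ 309 → quotient -6, remainder 16
309 ÷ 16 → quotient 19, remainder 5
16 ÷ 5 → quotient 3, remainder 1
5 ÷ 1 → quotient 5, remainder 0

[-6; 19, 3, 5]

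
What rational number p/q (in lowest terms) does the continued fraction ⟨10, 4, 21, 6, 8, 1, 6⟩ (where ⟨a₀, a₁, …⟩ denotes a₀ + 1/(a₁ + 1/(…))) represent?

Collapse the nested fraction from the inside out:
Start with 6.
1 + 1/(6/1) = 1 + 1/6 = 7/6
8 + 1/(7/6) = 8 + 6/7 = 62/7
6 + 1/(62/7) = 6 + 7/62 = 379/62
21 + 1/(379/62) = 21 + 62/379 = 8021/379
4 + 1/(8021/379) = 4 + 379/8021 = 32463/8021
10 + 1/(32463/8021) = 10 + 8021/32463 = 332651/32463

332651/32463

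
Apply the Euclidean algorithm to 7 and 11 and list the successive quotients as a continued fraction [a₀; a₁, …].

[0; 1, 1, 1, 3]

7 ÷ 11 → quotient 0, remainder 7
11 ÷ 7 → quotient 1, remainder 4
7 ÷ 4 → quotient 1, remainder 3
4 ÷ 3 → quotient 1, remainder 1
3 ÷ 1 → quotient 3, remainder 0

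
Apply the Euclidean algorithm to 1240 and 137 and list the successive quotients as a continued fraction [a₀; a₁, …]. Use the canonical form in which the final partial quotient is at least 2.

Apply division with remainder until the remainder is 0:
⌊1240/137⌋ = 9, remainder 7
⌊137/7⌋ = 19, remainder 4
⌊7/4⌋ = 1, remainder 3
⌊4/3⌋ = 1, remainder 1
⌊3/1⌋ = 3, remainder 0

[9; 19, 1, 1, 3]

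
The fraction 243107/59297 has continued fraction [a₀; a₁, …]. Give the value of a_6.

Apply division with remainder until the remainder is 0:
243107 ÷ 59297 → quotient 4, remainder 5919
59297 ÷ 5919 → quotient 10, remainder 107
5919 ÷ 107 → quotient 55, remainder 34
107 ÷ 34 → quotient 3, remainder 5
34 ÷ 5 → quotient 6, remainder 4
5 ÷ 4 → quotient 1, remainder 1
4 ÷ 1 → quotient 4, remainder 0

4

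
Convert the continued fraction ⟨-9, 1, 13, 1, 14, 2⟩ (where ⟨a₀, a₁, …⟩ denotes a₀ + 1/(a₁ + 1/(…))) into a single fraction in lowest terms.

-3735/463

a_0 = -9: -9/1
a_1 = 1: -8/1
a_2 = 13: -113/14
a_3 = 1: -121/15
a_4 = 14: -1807/224
a_5 = 2: -3735/463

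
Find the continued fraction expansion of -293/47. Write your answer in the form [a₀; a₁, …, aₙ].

[-7; 1, 3, 3, 1, 2]

⌊-293/47⌋ = -7, remainder 36
⌊47/36⌋ = 1, remainder 11
⌊36/11⌋ = 3, remainder 3
⌊11/3⌋ = 3, remainder 2
⌊3/2⌋ = 1, remainder 1
⌊2/1⌋ = 2, remainder 0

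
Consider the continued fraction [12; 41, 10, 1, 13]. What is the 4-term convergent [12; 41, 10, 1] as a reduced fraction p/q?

5435/452

a_0 = 12: 12/1
a_1 = 41: 493/41
a_2 = 10: 4942/411
a_3 = 1: 5435/452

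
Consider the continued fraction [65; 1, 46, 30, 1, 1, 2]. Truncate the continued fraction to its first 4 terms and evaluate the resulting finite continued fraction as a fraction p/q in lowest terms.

93096/1411

a_0 = 65: 65/1
a_1 = 1: 66/1
a_2 = 46: 3101/47
a_3 = 30: 93096/1411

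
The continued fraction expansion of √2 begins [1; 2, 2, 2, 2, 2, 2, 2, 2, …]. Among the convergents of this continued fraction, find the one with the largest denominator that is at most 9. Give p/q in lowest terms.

7/5

a_0 = 1: 1/1  (≤ bound)
a_1 = 2: 3/2  (≤ bound)
a_2 = 2: 7/5  (≤ bound)
a_3 = 2: 17/12  (> 9, stop)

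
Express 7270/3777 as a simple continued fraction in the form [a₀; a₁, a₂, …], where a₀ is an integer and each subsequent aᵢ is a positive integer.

[1; 1, 12, 3, 2, 1, 13, 2]

7270 ÷ 3777 → quotient 1, remainder 3493
3777 ÷ 3493 → quotient 1, remainder 284
3493 ÷ 284 → quotient 12, remainder 85
284 ÷ 85 → quotient 3, remainder 29
85 ÷ 29 → quotient 2, remainder 27
29 ÷ 27 → quotient 1, remainder 2
27 ÷ 2 → quotient 13, remainder 1
2 ÷ 1 → quotient 2, remainder 0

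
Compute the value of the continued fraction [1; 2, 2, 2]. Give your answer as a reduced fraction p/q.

Build up convergents one term at a time:
a_0 = 1: 1/1
a_1 = 2: 3/2
a_2 = 2: 7/5
a_3 = 2: 17/12

17/12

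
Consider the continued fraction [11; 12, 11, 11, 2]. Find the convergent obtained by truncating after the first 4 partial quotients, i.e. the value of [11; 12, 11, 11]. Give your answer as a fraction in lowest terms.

a_0 = 11: 11/1
a_1 = 12: 133/12
a_2 = 11: 1474/133
a_3 = 11: 16347/1475

16347/1475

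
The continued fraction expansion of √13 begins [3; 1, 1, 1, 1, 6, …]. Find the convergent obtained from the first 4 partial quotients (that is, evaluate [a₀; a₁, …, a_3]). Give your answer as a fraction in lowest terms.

a_0 = 3: 3/1
a_1 = 1: 4/1
a_2 = 1: 7/2
a_3 = 1: 11/3

11/3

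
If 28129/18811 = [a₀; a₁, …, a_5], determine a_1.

2

28129 = 1·18811 + 9318, so a_0 = 1
18811 = 2·9318 + 175, so a_1 = 2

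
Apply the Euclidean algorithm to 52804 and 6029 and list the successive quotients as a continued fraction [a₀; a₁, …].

[8; 1, 3, 7, 4, 50]

52804 ÷ 6029 → quotient 8, remainder 4572
6029 ÷ 4572 → quotient 1, remainder 1457
4572 ÷ 1457 → quotient 3, remainder 201
1457 ÷ 201 → quotient 7, remainder 50
201 ÷ 50 → quotient 4, remainder 1
50 ÷ 1 → quotient 50, remainder 0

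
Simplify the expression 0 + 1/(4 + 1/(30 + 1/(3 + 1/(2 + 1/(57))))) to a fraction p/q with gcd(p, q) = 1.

12175/49102

Start with 57.
2 + 1/(57/1) = 2 + 1/57 = 115/57
3 + 1/(115/57) = 3 + 57/115 = 402/115
30 + 1/(402/115) = 30 + 115/402 = 12175/402
4 + 1/(12175/402) = 4 + 402/12175 = 49102/12175
0 + 1/(49102/12175) = 0 + 12175/49102 = 12175/49102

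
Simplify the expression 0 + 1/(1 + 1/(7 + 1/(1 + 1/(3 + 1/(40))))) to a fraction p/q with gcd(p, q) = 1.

1248/1409

Start with 40.
3 + 1/(40/1) = 3 + 1/40 = 121/40
1 + 1/(121/40) = 1 + 40/121 = 161/121
7 + 1/(161/121) = 7 + 121/161 = 1248/161
1 + 1/(1248/161) = 1 + 161/1248 = 1409/1248
0 + 1/(1409/1248) = 0 + 1248/1409 = 1248/1409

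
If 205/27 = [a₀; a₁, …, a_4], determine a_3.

2

Run the Euclidean algorithm, recording each quotient:
205 ÷ 27 → quotient 7, remainder 16
27 ÷ 16 → quotient 1, remainder 11
16 ÷ 11 → quotient 1, remainder 5
11 ÷ 5 → quotient 2, remainder 1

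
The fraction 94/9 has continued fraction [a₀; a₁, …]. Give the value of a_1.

2

94 ÷ 9 → quotient 10, remainder 4
9 ÷ 4 → quotient 2, remainder 1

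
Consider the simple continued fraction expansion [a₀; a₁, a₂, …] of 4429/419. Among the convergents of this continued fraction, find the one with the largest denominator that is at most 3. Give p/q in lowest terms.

List convergents until the denominator exceeds the bound:
a_0 = 10: 10/1  (≤ bound)
a_1 = 1: 11/1  (≤ bound)
a_2 = 1: 21/2  (≤ bound)
a_3 = 3: 74/7  (> 3, stop)

21/2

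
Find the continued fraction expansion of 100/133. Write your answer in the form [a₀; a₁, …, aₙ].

[0; 1, 3, 33]

100 ÷ 133 → quotient 0, remainder 100
133 ÷ 100 → quotient 1, remainder 33
100 ÷ 33 → quotient 3, remainder 1
33 ÷ 1 → quotient 33, remainder 0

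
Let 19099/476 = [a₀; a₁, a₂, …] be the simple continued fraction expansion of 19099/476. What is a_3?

1

Run the Euclidean algorithm, recording each quotient:
19099 = 40·476 + 59, so a_0 = 40
476 = 8·59 + 4, so a_1 = 8
59 = 14·4 + 3, so a_2 = 14
4 = 1·3 + 1, so a_3 = 1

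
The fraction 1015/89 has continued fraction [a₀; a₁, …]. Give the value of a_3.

Repeatedly divide and take the remainder:
1015 ÷ 89 → quotient 11, remainder 36
89 ÷ 36 → quotient 2, remainder 17
36 ÷ 17 → quotient 2, remainder 2
17 ÷ 2 → quotient 8, remainder 1

8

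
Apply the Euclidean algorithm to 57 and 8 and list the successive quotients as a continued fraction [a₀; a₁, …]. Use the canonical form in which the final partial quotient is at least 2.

⌊57/8⌋ = 7, remainder 1
⌊8/1⌋ = 8, remainder 0

[7; 8]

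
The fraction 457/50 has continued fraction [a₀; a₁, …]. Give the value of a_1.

7

457 = 9·50 + 7, so a_0 = 9
50 = 7·7 + 1, so a_1 = 7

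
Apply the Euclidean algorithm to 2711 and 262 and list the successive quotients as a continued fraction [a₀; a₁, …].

[10; 2, 1, 7, 3, 1, 2]

Run the Euclidean algorithm, recording each quotient:
2711 = 10·262 + 91, so a_0 = 10
262 = 2·91 + 80, so a_1 = 2
91 = 1·80 + 11, so a_2 = 1
80 = 7·11 + 3, so a_3 = 7
11 = 3·3 + 2, so a_4 = 3
3 = 1·2 + 1, so a_5 = 1
2 = 2·1 + 0, so a_6 = 2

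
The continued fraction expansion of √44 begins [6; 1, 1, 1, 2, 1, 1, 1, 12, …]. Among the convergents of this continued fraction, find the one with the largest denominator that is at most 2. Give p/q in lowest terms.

13/2

a_0 = 6: 6/1  (≤ bound)
a_1 = 1: 7/1  (≤ bound)
a_2 = 1: 13/2  (≤ bound)
a_3 = 1: 20/3  (> 2, stop)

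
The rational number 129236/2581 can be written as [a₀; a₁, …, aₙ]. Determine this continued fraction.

[50; 13, 1, 7, 11, 2]

⌊129236/2581⌋ = 50, remainder 186
⌊2581/186⌋ = 13, remainder 163
⌊186/163⌋ = 1, remainder 23
⌊163/23⌋ = 7, remainder 2
⌊23/2⌋ = 11, remainder 1
⌊2/1⌋ = 2, remainder 0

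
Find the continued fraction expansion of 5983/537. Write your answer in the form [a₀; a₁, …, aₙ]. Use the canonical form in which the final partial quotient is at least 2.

[11; 7, 15, 5]

⌊5983/537⌋ = 11, remainder 76
⌊537/76⌋ = 7, remainder 5
⌊76/5⌋ = 15, remainder 1
⌊5/1⌋ = 5, remainder 0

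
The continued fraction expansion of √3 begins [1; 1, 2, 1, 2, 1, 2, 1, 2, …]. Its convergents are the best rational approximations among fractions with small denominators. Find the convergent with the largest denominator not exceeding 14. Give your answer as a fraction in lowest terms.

a_0 = 1: 1/1  (≤ bound)
a_1 = 1: 2/1  (≤ bound)
a_2 = 2: 5/3  (≤ bound)
a_3 = 1: 7/4  (≤ bound)
a_4 = 2: 19/11  (≤ bound)
a_5 = 1: 26/15  (> 14, stop)

19/11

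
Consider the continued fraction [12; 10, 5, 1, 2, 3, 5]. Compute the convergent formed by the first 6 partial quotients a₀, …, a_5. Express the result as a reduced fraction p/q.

Start with 3.
2 + 1/(3/1) = 2 + 1/3 = 7/3
1 + 1/(7/3) = 1 + 3/7 = 10/7
5 + 1/(10/7) = 5 + 7/10 = 57/10
10 + 1/(57/10) = 10 + 10/57 = 580/57
12 + 1/(580/57) = 12 + 57/580 = 7017/580

7017/580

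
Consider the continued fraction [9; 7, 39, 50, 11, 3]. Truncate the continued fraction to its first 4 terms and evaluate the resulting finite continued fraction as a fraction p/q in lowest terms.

125314/13707

Start with 50.
39 + 1/(50/1) = 39 + 1/50 = 1951/50
7 + 1/(1951/50) = 7 + 50/1951 = 13707/1951
9 + 1/(13707/1951) = 9 + 1951/13707 = 125314/13707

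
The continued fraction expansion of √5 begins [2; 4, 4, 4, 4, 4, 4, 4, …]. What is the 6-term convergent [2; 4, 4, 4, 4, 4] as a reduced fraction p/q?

2889/1292

Starting at the tail and folding back:
Start with 4.
4 + 1/(4/1) = 4 + 1/4 = 17/4
4 + 1/(17/4) = 4 + 4/17 = 72/17
4 + 1/(72/17) = 4 + 17/72 = 305/72
4 + 1/(305/72) = 4 + 72/305 = 1292/305
2 + 1/(1292/305) = 2 + 305/1292 = 2889/1292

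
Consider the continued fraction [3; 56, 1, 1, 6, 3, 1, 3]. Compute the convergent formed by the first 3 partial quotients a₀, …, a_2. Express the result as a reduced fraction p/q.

Build up convergents one term at a time:
a_0 = 3: 3/1
a_1 = 56: 169/56
a_2 = 1: 172/57

172/57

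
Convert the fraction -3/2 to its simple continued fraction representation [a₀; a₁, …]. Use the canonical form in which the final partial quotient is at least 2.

Apply division with remainder until the remainder is 0:
-3 = -2·2 + 1, so a_0 = -2
2 = 2·1 + 0, so a_1 = 2

[-2; 2]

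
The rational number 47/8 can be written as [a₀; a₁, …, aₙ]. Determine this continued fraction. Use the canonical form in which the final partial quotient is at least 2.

[5; 1, 7]

Apply division with remainder until the remainder is 0:
47 = 5·8 + 7, so a_0 = 5
8 = 1·7 + 1, so a_1 = 1
7 = 7·1 + 0, so a_2 = 7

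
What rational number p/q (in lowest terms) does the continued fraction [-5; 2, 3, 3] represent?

-105/23

Start with 3.
3 + 1/(3/1) = 3 + 1/3 = 10/3
2 + 1/(10/3) = 2 + 3/10 = 23/10
-5 + 1/(23/10) = -5 + 10/23 = -105/23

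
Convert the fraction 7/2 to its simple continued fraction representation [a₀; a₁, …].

⌊7/2⌋ = 3, remainder 1
⌊2/1⌋ = 2, remainder 0

[3; 2]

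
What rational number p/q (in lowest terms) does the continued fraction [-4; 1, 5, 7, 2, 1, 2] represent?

a_0 = -4: -4/1
a_1 = 1: -3/1
a_2 = 5: -19/6
a_3 = 7: -136/43
a_4 = 2: -291/92
a_5 = 1: -427/135
a_6 = 2: -1145/362

-1145/362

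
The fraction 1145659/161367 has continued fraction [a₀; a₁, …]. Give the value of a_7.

3

Apply division with remainder until the remainder is 0:
⌊1145659/161367⌋ = 7, remainder 16090
⌊161367/16090⌋ = 10, remainder 467
⌊16090/467⌋ = 34, remainder 212
⌊467/212⌋ = 2, remainder 43
⌊212/43⌋ = 4, remainder 40
⌊43/40⌋ = 1, remainder 3
⌊40/3⌋ = 13, remainder 1
⌊3/1⌋ = 3, remainder 0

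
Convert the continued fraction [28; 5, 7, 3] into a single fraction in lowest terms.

3186/113

Work from the innermost term outward:
Start with 3.
7 + 1/(3/1) = 7 + 1/3 = 22/3
5 + 1/(22/3) = 5 + 3/22 = 113/22
28 + 1/(113/22) = 28 + 22/113 = 3186/113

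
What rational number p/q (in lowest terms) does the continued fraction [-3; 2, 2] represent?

Start with 2.
2 + 1/(2/1) = 2 + 1/2 = 5/2
-3 + 1/(5/2) = -3 + 2/5 = -13/5

-13/5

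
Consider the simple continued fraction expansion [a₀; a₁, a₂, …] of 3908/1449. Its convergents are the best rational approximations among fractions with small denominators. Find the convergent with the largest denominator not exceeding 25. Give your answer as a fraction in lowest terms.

List convergents until the denominator exceeds the bound:
a_0 = 2: 2/1  (≤ bound)
a_1 = 1: 3/1  (≤ bound)
a_2 = 2: 8/3  (≤ bound)
a_3 = 3: 27/10  (≤ bound)
a_4 = 3: 89/33  (> 25, stop)

27/10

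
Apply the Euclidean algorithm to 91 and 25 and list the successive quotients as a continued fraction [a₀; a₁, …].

[3; 1, 1, 1, 3, 2]

Apply division with remainder until the remainder is 0:
91 = 3·25 + 16, so a_0 = 3
25 = 1·16 + 9, so a_1 = 1
16 = 1·9 + 7, so a_2 = 1
9 = 1·7 + 2, so a_3 = 1
7 = 3·2 + 1, so a_4 = 3
2 = 2·1 + 0, so a_5 = 2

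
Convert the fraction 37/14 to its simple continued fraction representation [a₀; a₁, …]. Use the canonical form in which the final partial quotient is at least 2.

[2; 1, 1, 1, 4]

37 ÷ 14 → quotient 2, remainder 9
14 ÷ 9 → quotient 1, remainder 5
9 ÷ 5 → quotient 1, remainder 4
5 ÷ 4 → quotient 1, remainder 1
4 ÷ 1 → quotient 4, remainder 0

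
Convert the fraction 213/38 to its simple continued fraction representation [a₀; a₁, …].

Repeatedly divide and take the remainder:
⌊213/38⌋ = 5, remainder 23
⌊38/23⌋ = 1, remainder 15
⌊23/15⌋ = 1, remainder 8
⌊15/8⌋ = 1, remainder 7
⌊8/7⌋ = 1, remainder 1
⌊7/1⌋ = 7, remainder 0

[5; 1, 1, 1, 1, 7]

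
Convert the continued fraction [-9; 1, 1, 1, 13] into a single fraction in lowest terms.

-342/41

Start with 13.
1 + 1/(13/1) = 1 + 1/13 = 14/13
1 + 1/(14/13) = 1 + 13/14 = 27/14
1 + 1/(27/14) = 1 + 14/27 = 41/27
-9 + 1/(41/27) = -9 + 27/41 = -342/41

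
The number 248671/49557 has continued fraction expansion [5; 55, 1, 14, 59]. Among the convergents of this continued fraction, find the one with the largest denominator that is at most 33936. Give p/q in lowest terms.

4210/839

a_0 = 5: 5/1  (≤ bound)
a_1 = 55: 276/55  (≤ bound)
a_2 = 1: 281/56  (≤ bound)
a_3 = 14: 4210/839  (≤ bound)
a_4 = 59: 248671/49557  (> 33936, stop)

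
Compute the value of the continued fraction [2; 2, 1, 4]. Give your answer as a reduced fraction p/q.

a_0 = 2: 2/1
a_1 = 2: 5/2
a_2 = 1: 7/3
a_3 = 4: 33/14

33/14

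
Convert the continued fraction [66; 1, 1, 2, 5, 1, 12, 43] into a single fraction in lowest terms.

Start with 43.
12 + 1/(43/1) = 12 + 1/43 = 517/43
1 + 1/(517/43) = 1 + 43/517 = 560/517
5 + 1/(560/517) = 5 + 517/560 = 3317/560
2 + 1/(3317/560) = 2 + 560/3317 = 7194/3317
1 + 1/(7194/3317) = 1 + 3317/7194 = 10511/7194
1 + 1/(10511/7194) = 1 + 7194/10511 = 17705/10511
66 + 1/(17705/10511) = 66 + 10511/17705 = 1179041/17705

1179041/17705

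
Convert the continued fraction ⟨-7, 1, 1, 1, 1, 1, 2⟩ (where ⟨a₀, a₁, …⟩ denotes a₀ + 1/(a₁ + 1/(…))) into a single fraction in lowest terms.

a_0 = -7: -7/1
a_1 = 1: -6/1
a_2 = 1: -13/2
a_3 = 1: -19/3
a_4 = 1: -32/5
a_5 = 1: -51/8
a_6 = 2: -134/21

-134/21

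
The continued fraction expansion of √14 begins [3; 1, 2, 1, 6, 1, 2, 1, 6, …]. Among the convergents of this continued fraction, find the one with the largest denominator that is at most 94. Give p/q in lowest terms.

a_0 = 3: 3/1  (≤ bound)
a_1 = 1: 4/1  (≤ bound)
a_2 = 2: 11/3  (≤ bound)
a_3 = 1: 15/4  (≤ bound)
a_4 = 6: 101/27  (≤ bound)
a_5 = 1: 116/31  (≤ bound)
a_6 = 2: 333/89  (≤ bound)
a_7 = 1: 449/120  (> 94, stop)

333/89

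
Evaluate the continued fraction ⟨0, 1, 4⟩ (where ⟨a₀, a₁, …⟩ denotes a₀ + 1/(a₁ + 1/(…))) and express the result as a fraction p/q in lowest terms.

4/5

Build up convergents one term at a time:
a_0 = 0: 0/1
a_1 = 1: 1/1
a_2 = 4: 4/5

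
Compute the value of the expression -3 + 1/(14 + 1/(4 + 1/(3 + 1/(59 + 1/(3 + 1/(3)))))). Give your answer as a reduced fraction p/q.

a_0 = -3: -3/1
a_1 = 14: -41/14
a_2 = 4: -167/57
a_3 = 3: -542/185
a_4 = 59: -32145/10972
a_5 = 3: -96977/33101
a_6 = 3: -323076/110275

-323076/110275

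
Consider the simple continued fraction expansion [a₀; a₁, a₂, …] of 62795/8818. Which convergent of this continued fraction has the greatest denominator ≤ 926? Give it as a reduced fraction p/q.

a_0 = 7: 7/1  (≤ bound)
a_1 = 8: 57/8  (≤ bound)
a_2 = 4: 235/33  (≤ bound)
a_3 = 53: 12512/1757  (> 926, stop)

235/33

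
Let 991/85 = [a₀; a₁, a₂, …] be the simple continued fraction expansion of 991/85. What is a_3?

Repeatedly divide and take the remainder:
991 ÷ 85 → quotient 11, remainder 56
85 ÷ 56 → quotient 1, remainder 29
56 ÷ 29 → quotient 1, remainder 27
29 ÷ 27 → quotient 1, remainder 2

1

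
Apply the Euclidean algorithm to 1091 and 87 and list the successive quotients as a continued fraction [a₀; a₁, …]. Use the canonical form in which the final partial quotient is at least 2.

1091 ÷ 87 → quotient 12, remainder 47
87 ÷ 47 → quotient 1, remainder 40
47 ÷ 40 → quotient 1, remainder 7
40 ÷ 7 → quotient 5, remainder 5
7 ÷ 5 → quotient 1, remainder 2
5 ÷ 2 → quotient 2, remainder 1
2 ÷ 1 → quotient 2, remainder 0

[12; 1, 1, 5, 1, 2, 2]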